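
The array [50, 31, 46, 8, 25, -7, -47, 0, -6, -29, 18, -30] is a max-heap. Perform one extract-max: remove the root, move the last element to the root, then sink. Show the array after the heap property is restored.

[46, 31, -7, 8, 25, -30, -47, 0, -6, -29, 18]

remove root 50; move last element -30 to root → [-30, 31, 46, 8, 25, -7, -47, 0, -6, -29, 18]
-30 vs larger child 46 at index 2, swap → [46, 31, -30, 8, 25, -7, -47, 0, -6, -29, 18]
-30 vs larger child -7 at index 5, swap → [46, 31, -7, 8, 25, -30, -47, 0, -6, -29, 18]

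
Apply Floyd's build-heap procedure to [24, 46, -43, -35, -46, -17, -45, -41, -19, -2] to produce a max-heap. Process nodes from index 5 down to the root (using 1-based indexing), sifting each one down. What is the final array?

sift down from index 5:
  -46 vs only child -2 at index 10, swap → [24, 46, -43, -35, -2, -17, -45, -41, -19, -46]
sift down from index 4:
  -35 vs larger child -19 at index 9, swap → [24, 46, -43, -19, -2, -17, -45, -41, -35, -46]
sift down from index 3:
  -43 vs larger child -17 at index 6, swap → [24, 46, -17, -19, -2, -43, -45, -41, -35, -46]
sift down from index 2: already satisfies heap property
sift down from index 1:
  24 vs larger child 46 at index 2, swap → [46, 24, -17, -19, -2, -43, -45, -41, -35, -46]

[46, 24, -17, -19, -2, -43, -45, -41, -35, -46]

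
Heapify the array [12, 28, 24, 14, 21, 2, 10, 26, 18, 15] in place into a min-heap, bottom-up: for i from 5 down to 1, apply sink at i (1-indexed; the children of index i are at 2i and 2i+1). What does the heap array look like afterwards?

sift down from index 5:
  21 vs only child 15 at index 10, swap → [12, 28, 24, 14, 15, 2, 10, 26, 18, 21]
sift down from index 4: already satisfies heap property
sift down from index 3:
  24 vs smaller child 2 at index 6, swap → [12, 28, 2, 14, 15, 24, 10, 26, 18, 21]
sift down from index 2:
  28 vs smaller child 14 at index 4, swap → [12, 14, 2, 28, 15, 24, 10, 26, 18, 21]
  28 vs smaller child 18 at index 9, swap → [12, 14, 2, 18, 15, 24, 10, 26, 28, 21]
sift down from index 1:
  12 vs smaller child 2 at index 3, swap → [2, 14, 12, 18, 15, 24, 10, 26, 28, 21]
  12 vs smaller child 10 at index 7, swap → [2, 14, 10, 18, 15, 24, 12, 26, 28, 21]

[2, 14, 10, 18, 15, 24, 12, 26, 28, 21]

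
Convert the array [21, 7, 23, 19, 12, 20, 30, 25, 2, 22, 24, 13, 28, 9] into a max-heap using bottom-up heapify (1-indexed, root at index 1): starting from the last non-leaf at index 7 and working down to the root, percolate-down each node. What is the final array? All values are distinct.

[30, 25, 28, 19, 24, 21, 23, 7, 2, 22, 12, 13, 20, 9]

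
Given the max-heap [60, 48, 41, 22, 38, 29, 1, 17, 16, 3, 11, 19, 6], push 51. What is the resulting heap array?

[60, 48, 51, 22, 38, 29, 41, 17, 16, 3, 11, 19, 6, 1]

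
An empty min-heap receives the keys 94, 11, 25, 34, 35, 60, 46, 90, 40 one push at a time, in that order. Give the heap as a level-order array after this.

Insert 94:
  append 94 at index 0 → [94] (no swap needed)
Insert 11:
  append 11 at index 1 → [94, 11]
  11 < parent 94 at index 0, swap → [11, 94]
Insert 25:
  append 25 at index 2 → [11, 94, 25] (no swap needed)
Insert 34:
  append 34 at index 3 → [11, 94, 25, 34]
  34 < parent 94 at index 1, swap → [11, 34, 25, 94]
Insert 35:
  append 35 at index 4 → [11, 34, 25, 94, 35] (no swap needed)
Insert 60:
  append 60 at index 5 → [11, 34, 25, 94, 35, 60] (no swap needed)
Insert 46:
  append 46 at index 6 → [11, 34, 25, 94, 35, 60, 46] (no swap needed)
Insert 90:
  append 90 at index 7 → [11, 34, 25, 94, 35, 60, 46, 90]
  90 < parent 94 at index 3, swap → [11, 34, 25, 90, 35, 60, 46, 94]
Insert 40:
  append 40 at index 8 → [11, 34, 25, 90, 35, 60, 46, 94, 40]
  40 < parent 90 at index 3, swap → [11, 34, 25, 40, 35, 60, 46, 94, 90]

[11, 34, 25, 40, 35, 60, 46, 94, 90]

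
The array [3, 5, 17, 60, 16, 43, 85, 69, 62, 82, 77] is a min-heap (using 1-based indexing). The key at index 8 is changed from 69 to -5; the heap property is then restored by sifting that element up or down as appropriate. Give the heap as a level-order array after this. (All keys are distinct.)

[-5, 3, 17, 5, 16, 43, 85, 60, 62, 82, 77]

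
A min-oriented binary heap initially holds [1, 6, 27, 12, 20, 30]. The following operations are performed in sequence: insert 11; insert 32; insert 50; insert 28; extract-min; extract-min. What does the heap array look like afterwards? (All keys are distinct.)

[11, 12, 27, 28, 20, 30, 50, 32]

insert 11:
  append 11 at index 6 → [1, 6, 27, 12, 20, 30, 11]
  11 < parent 27 at index 2, swap → [1, 6, 11, 12, 20, 30, 27]
insert 32:
  append 32 at index 7 → [1, 6, 11, 12, 20, 30, 27, 32] (no swap needed)
insert 50:
  append 50 at index 8 → [1, 6, 11, 12, 20, 30, 27, 32, 50] (no swap needed)
insert 28:
  append 28 at index 9 → [1, 6, 11, 12, 20, 30, 27, 32, 50, 28] (no swap needed)
extract-min → returns 1:
  remove root 1; move last element 28 to root → [28, 6, 11, 12, 20, 30, 27, 32, 50]
  28 vs smaller child 6 at index 1, swap → [6, 28, 11, 12, 20, 30, 27, 32, 50]
  28 vs smaller child 12 at index 3, swap → [6, 12, 11, 28, 20, 30, 27, 32, 50]
extract-min → returns 6:
  remove root 6; move last element 50 to root → [50, 12, 11, 28, 20, 30, 27, 32]
  50 vs smaller child 11 at index 2, swap → [11, 12, 50, 28, 20, 30, 27, 32]
  50 vs smaller child 27 at index 6, swap → [11, 12, 27, 28, 20, 30, 50, 32]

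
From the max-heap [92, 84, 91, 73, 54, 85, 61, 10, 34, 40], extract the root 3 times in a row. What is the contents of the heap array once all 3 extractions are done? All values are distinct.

extract-max #1 returns 92:
  remove root 92; move last element 40 to root → [40, 84, 91, 73, 54, 85, 61, 10, 34]
  40 vs larger child 91 at index 2, swap → [91, 84, 40, 73, 54, 85, 61, 10, 34]
  40 vs larger child 85 at index 5, swap → [91, 84, 85, 73, 54, 40, 61, 10, 34]
extract-max #2 returns 91:
  remove root 91; move last element 34 to root → [34, 84, 85, 73, 54, 40, 61, 10]
  34 vs larger child 85 at index 2, swap → [85, 84, 34, 73, 54, 40, 61, 10]
  34 vs larger child 61 at index 6, swap → [85, 84, 61, 73, 54, 40, 34, 10]
extract-max #3 returns 85:
  remove root 85; move last element 10 to root → [10, 84, 61, 73, 54, 40, 34]
  10 vs larger child 84 at index 1, swap → [84, 10, 61, 73, 54, 40, 34]
  10 vs larger child 73 at index 3, swap → [84, 73, 61, 10, 54, 40, 34]

[84, 73, 61, 10, 54, 40, 34]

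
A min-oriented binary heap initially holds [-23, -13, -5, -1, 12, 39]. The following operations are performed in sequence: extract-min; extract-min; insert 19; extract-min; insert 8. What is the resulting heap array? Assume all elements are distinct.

extract-min → returns -23:
  remove root -23; move last element 39 to root → [39, -13, -5, -1, 12]
  39 vs smaller child -13 at index 1, swap → [-13, 39, -5, -1, 12]
  39 vs smaller child -1 at index 3, swap → [-13, -1, -5, 39, 12]
extract-min → returns -13:
  remove root -13; move last element 12 to root → [12, -1, -5, 39]
  12 vs smaller child -5 at index 2, swap → [-5, -1, 12, 39]
insert 19:
  append 19 at index 4 → [-5, -1, 12, 39, 19] (no swap needed)
extract-min → returns -5:
  remove root -5; move last element 19 to root → [19, -1, 12, 39]
  19 vs smaller child -1 at index 1, swap → [-1, 19, 12, 39]
insert 8:
  append 8 at index 4 → [-1, 19, 12, 39, 8]
  8 < parent 19 at index 1, swap → [-1, 8, 12, 39, 19]

[-1, 8, 12, 39, 19]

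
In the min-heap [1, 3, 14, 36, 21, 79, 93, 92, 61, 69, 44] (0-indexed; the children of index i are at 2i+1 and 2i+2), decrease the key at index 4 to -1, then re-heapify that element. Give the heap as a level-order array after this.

set index 4 from 21 to -1 → [1, 3, 14, 36, -1, 79, 93, 92, 61, 69, 44]
-1 < parent 3 at index 1, swap → [1, -1, 14, 36, 3, 79, 93, 92, 61, 69, 44]
-1 < parent 1 at index 0, swap → [-1, 1, 14, 36, 3, 79, 93, 92, 61, 69, 44]

[-1, 1, 14, 36, 3, 79, 93, 92, 61, 69, 44]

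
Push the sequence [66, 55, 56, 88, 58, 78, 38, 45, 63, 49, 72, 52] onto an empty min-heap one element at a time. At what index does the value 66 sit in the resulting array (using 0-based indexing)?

9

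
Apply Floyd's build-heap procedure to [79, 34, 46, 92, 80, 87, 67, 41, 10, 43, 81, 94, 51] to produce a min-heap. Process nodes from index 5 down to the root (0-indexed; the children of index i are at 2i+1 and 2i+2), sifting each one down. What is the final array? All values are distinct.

sift down from index 5:
  87 vs smaller child 51 at index 12, swap → [79, 34, 46, 92, 80, 51, 67, 41, 10, 43, 81, 94, 87]
sift down from index 4:
  80 vs smaller child 43 at index 9, swap → [79, 34, 46, 92, 43, 51, 67, 41, 10, 80, 81, 94, 87]
sift down from index 3:
  92 vs smaller child 10 at index 8, swap → [79, 34, 46, 10, 43, 51, 67, 41, 92, 80, 81, 94, 87]
sift down from index 2: already satisfies heap property
sift down from index 1:
  34 vs smaller child 10 at index 3, swap → [79, 10, 46, 34, 43, 51, 67, 41, 92, 80, 81, 94, 87]
sift down from index 0:
  79 vs smaller child 10 at index 1, swap → [10, 79, 46, 34, 43, 51, 67, 41, 92, 80, 81, 94, 87]
  79 vs smaller child 34 at index 3, swap → [10, 34, 46, 79, 43, 51, 67, 41, 92, 80, 81, 94, 87]
  79 vs smaller child 41 at index 7, swap → [10, 34, 46, 41, 43, 51, 67, 79, 92, 80, 81, 94, 87]

[10, 34, 46, 41, 43, 51, 67, 79, 92, 80, 81, 94, 87]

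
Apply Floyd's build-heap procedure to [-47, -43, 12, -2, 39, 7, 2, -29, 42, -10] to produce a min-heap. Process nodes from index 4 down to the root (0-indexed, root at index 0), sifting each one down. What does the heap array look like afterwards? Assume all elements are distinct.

[-47, -43, 2, -29, -10, 7, 12, -2, 42, 39]

sift down from index 4:
  39 vs only child -10 at index 9, swap → [-47, -43, 12, -2, -10, 7, 2, -29, 42, 39]
sift down from index 3:
  -2 vs smaller child -29 at index 7, swap → [-47, -43, 12, -29, -10, 7, 2, -2, 42, 39]
sift down from index 2:
  12 vs smaller child 2 at index 6, swap → [-47, -43, 2, -29, -10, 7, 12, -2, 42, 39]
sift down from index 1: already satisfies heap property
sift down from index 0: already satisfies heap property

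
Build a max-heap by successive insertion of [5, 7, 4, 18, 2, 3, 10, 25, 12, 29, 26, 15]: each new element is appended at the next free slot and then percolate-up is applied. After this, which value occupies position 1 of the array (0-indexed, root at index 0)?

Insert 5:
  append 5 at index 0 → [5] (no swap needed)
Insert 7:
  append 7 at index 1 → [5, 7]
  7 > parent 5 at index 0, swap → [7, 5]
Insert 4:
  append 4 at index 2 → [7, 5, 4] (no swap needed)
Insert 18:
  append 18 at index 3 → [7, 5, 4, 18]
  18 > parent 5 at index 1, swap → [7, 18, 4, 5]
  18 > parent 7 at index 0, swap → [18, 7, 4, 5]
Insert 2:
  append 2 at index 4 → [18, 7, 4, 5, 2] (no swap needed)
Insert 3:
  append 3 at index 5 → [18, 7, 4, 5, 2, 3] (no swap needed)
Insert 10:
  append 10 at index 6 → [18, 7, 4, 5, 2, 3, 10]
  10 > parent 4 at index 2, swap → [18, 7, 10, 5, 2, 3, 4]
Insert 25:
  append 25 at index 7 → [18, 7, 10, 5, 2, 3, 4, 25]
  25 > parent 5 at index 3, swap → [18, 7, 10, 25, 2, 3, 4, 5]
  25 > parent 7 at index 1, swap → [18, 25, 10, 7, 2, 3, 4, 5]
  25 > parent 18 at index 0, swap → [25, 18, 10, 7, 2, 3, 4, 5]
Insert 12:
  append 12 at index 8 → [25, 18, 10, 7, 2, 3, 4, 5, 12]
  12 > parent 7 at index 3, swap → [25, 18, 10, 12, 2, 3, 4, 5, 7]
Insert 29:
  append 29 at index 9 → [25, 18, 10, 12, 2, 3, 4, 5, 7, 29]
  29 > parent 2 at index 4, swap → [25, 18, 10, 12, 29, 3, 4, 5, 7, 2]
  29 > parent 18 at index 1, swap → [25, 29, 10, 12, 18, 3, 4, 5, 7, 2]
  29 > parent 25 at index 0, swap → [29, 25, 10, 12, 18, 3, 4, 5, 7, 2]
Insert 26:
  append 26 at index 10 → [29, 25, 10, 12, 18, 3, 4, 5, 7, 2, 26]
  26 > parent 18 at index 4, swap → [29, 25, 10, 12, 26, 3, 4, 5, 7, 2, 18]
  26 > parent 25 at index 1, swap → [29, 26, 10, 12, 25, 3, 4, 5, 7, 2, 18]
Insert 15:
  append 15 at index 11 → [29, 26, 10, 12, 25, 3, 4, 5, 7, 2, 18, 15]
  15 > parent 3 at index 5, swap → [29, 26, 10, 12, 25, 15, 4, 5, 7, 2, 18, 3]
  15 > parent 10 at index 2, swap → [29, 26, 15, 12, 25, 10, 4, 5, 7, 2, 18, 3]
resulting array: [29, 26, 15, 12, 25, 10, 4, 5, 7, 2, 18, 3]

26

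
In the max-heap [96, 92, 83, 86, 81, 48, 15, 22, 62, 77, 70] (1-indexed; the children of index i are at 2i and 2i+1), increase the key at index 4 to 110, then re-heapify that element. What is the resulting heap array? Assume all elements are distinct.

[110, 96, 83, 92, 81, 48, 15, 22, 62, 77, 70]

set index 4 from 86 to 110 → [96, 92, 83, 110, 81, 48, 15, 22, 62, 77, 70]
110 > parent 92 at index 2, swap → [96, 110, 83, 92, 81, 48, 15, 22, 62, 77, 70]
110 > parent 96 at index 1, swap → [110, 96, 83, 92, 81, 48, 15, 22, 62, 77, 70]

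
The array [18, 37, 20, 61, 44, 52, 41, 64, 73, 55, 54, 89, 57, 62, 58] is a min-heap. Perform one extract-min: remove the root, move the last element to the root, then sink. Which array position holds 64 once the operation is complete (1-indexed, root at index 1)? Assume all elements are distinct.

8

remove root 18; move last element 58 to root → [58, 37, 20, 61, 44, 52, 41, 64, 73, 55, 54, 89, 57, 62]
58 vs smaller child 20 at index 3, swap → [20, 37, 58, 61, 44, 52, 41, 64, 73, 55, 54, 89, 57, 62]
58 vs smaller child 41 at index 7, swap → [20, 37, 41, 61, 44, 52, 58, 64, 73, 55, 54, 89, 57, 62]
resulting array: [20, 37, 41, 61, 44, 52, 58, 64, 73, 55, 54, 89, 57, 62]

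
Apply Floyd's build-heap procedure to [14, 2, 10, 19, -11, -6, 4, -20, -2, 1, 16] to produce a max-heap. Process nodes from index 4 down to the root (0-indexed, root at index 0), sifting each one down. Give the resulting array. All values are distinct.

[19, 16, 10, 2, 14, -6, 4, -20, -2, 1, -11]

sift down from index 4:
  -11 vs larger child 16 at index 10, swap → [14, 2, 10, 19, 16, -6, 4, -20, -2, 1, -11]
sift down from index 3: already satisfies heap property
sift down from index 2: already satisfies heap property
sift down from index 1:
  2 vs larger child 19 at index 3, swap → [14, 19, 10, 2, 16, -6, 4, -20, -2, 1, -11]
sift down from index 0:
  14 vs larger child 19 at index 1, swap → [19, 14, 10, 2, 16, -6, 4, -20, -2, 1, -11]
  14 vs larger child 16 at index 4, swap → [19, 16, 10, 2, 14, -6, 4, -20, -2, 1, -11]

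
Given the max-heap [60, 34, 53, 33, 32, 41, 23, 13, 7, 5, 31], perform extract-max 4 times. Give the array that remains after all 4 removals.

extract-max #1 returns 60:
  remove root 60; move last element 31 to root → [31, 34, 53, 33, 32, 41, 23, 13, 7, 5]
  31 vs larger child 53 at index 2, swap → [53, 34, 31, 33, 32, 41, 23, 13, 7, 5]
  31 vs larger child 41 at index 5, swap → [53, 34, 41, 33, 32, 31, 23, 13, 7, 5]
extract-max #2 returns 53:
  remove root 53; move last element 5 to root → [5, 34, 41, 33, 32, 31, 23, 13, 7]
  5 vs larger child 41 at index 2, swap → [41, 34, 5, 33, 32, 31, 23, 13, 7]
  5 vs larger child 31 at index 5, swap → [41, 34, 31, 33, 32, 5, 23, 13, 7]
extract-max #3 returns 41:
  remove root 41; move last element 7 to root → [7, 34, 31, 33, 32, 5, 23, 13]
  7 vs larger child 34 at index 1, swap → [34, 7, 31, 33, 32, 5, 23, 13]
  7 vs larger child 33 at index 3, swap → [34, 33, 31, 7, 32, 5, 23, 13]
  7 vs only child 13 at index 7, swap → [34, 33, 31, 13, 32, 5, 23, 7]
extract-max #4 returns 34:
  remove root 34; move last element 7 to root → [7, 33, 31, 13, 32, 5, 23]
  7 vs larger child 33 at index 1, swap → [33, 7, 31, 13, 32, 5, 23]
  7 vs larger child 32 at index 4, swap → [33, 32, 31, 13, 7, 5, 23]

[33, 32, 31, 13, 7, 5, 23]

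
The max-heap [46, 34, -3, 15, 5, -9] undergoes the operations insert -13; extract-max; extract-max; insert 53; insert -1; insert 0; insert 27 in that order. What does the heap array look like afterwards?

insert -13:
  append -13 at index 6 → [46, 34, -3, 15, 5, -9, -13] (no swap needed)
extract-max → returns 46:
  remove root 46; move last element -13 to root → [-13, 34, -3, 15, 5, -9]
  -13 vs larger child 34 at index 1, swap → [34, -13, -3, 15, 5, -9]
  -13 vs larger child 15 at index 3, swap → [34, 15, -3, -13, 5, -9]
extract-max → returns 34:
  remove root 34; move last element -9 to root → [-9, 15, -3, -13, 5]
  -9 vs larger child 15 at index 1, swap → [15, -9, -3, -13, 5]
  -9 vs larger child 5 at index 4, swap → [15, 5, -3, -13, -9]
insert 53:
  append 53 at index 5 → [15, 5, -3, -13, -9, 53]
  53 > parent -3 at index 2, swap → [15, 5, 53, -13, -9, -3]
  53 > parent 15 at index 0, swap → [53, 5, 15, -13, -9, -3]
insert -1:
  append -1 at index 6 → [53, 5, 15, -13, -9, -3, -1] (no swap needed)
insert 0:
  append 0 at index 7 → [53, 5, 15, -13, -9, -3, -1, 0]
  0 > parent -13 at index 3, swap → [53, 5, 15, 0, -9, -3, -1, -13]
insert 27:
  append 27 at index 8 → [53, 5, 15, 0, -9, -3, -1, -13, 27]
  27 > parent 0 at index 3, swap → [53, 5, 15, 27, -9, -3, -1, -13, 0]
  27 > parent 5 at index 1, swap → [53, 27, 15, 5, -9, -3, -1, -13, 0]

[53, 27, 15, 5, -9, -3, -1, -13, 0]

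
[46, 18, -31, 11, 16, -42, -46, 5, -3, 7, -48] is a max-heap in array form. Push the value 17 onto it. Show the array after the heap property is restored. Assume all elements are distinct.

[46, 18, 17, 11, 16, -31, -46, 5, -3, 7, -48, -42]

append 17 at index 11 → [46, 18, -31, 11, 16, -42, -46, 5, -3, 7, -48, 17]
17 > parent -42 at index 5, swap → [46, 18, -31, 11, 16, 17, -46, 5, -3, 7, -48, -42]
17 > parent -31 at index 2, swap → [46, 18, 17, 11, 16, -31, -46, 5, -3, 7, -48, -42]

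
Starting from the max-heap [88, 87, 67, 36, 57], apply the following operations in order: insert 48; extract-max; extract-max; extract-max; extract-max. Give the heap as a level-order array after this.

[48, 36]

insert 48:
  append 48 at index 5 → [88, 87, 67, 36, 57, 48] (no swap needed)
extract-max → returns 88:
  remove root 88; move last element 48 to root → [48, 87, 67, 36, 57]
  48 vs larger child 87 at index 1, swap → [87, 48, 67, 36, 57]
  48 vs larger child 57 at index 4, swap → [87, 57, 67, 36, 48]
extract-max → returns 87:
  remove root 87; move last element 48 to root → [48, 57, 67, 36]
  48 vs larger child 67 at index 2, swap → [67, 57, 48, 36]
extract-max → returns 67:
  remove root 67; move last element 36 to root → [36, 57, 48]
  36 vs larger child 57 at index 1, swap → [57, 36, 48]
extract-max → returns 57:
  remove root 57; move last element 48 to root → [48, 36] (no swap needed)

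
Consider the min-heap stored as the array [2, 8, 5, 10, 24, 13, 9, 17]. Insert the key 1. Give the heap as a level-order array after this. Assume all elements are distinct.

[1, 2, 5, 8, 24, 13, 9, 17, 10]

append 1 at index 8 → [2, 8, 5, 10, 24, 13, 9, 17, 1]
1 < parent 10 at index 3, swap → [2, 8, 5, 1, 24, 13, 9, 17, 10]
1 < parent 8 at index 1, swap → [2, 1, 5, 8, 24, 13, 9, 17, 10]
1 < parent 2 at index 0, swap → [1, 2, 5, 8, 24, 13, 9, 17, 10]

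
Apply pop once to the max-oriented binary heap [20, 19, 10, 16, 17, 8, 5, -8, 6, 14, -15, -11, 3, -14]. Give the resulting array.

remove root 20; move last element -14 to root → [-14, 19, 10, 16, 17, 8, 5, -8, 6, 14, -15, -11, 3]
-14 vs larger child 19 at index 1, swap → [19, -14, 10, 16, 17, 8, 5, -8, 6, 14, -15, -11, 3]
-14 vs larger child 17 at index 4, swap → [19, 17, 10, 16, -14, 8, 5, -8, 6, 14, -15, -11, 3]
-14 vs larger child 14 at index 9, swap → [19, 17, 10, 16, 14, 8, 5, -8, 6, -14, -15, -11, 3]

[19, 17, 10, 16, 14, 8, 5, -8, 6, -14, -15, -11, 3]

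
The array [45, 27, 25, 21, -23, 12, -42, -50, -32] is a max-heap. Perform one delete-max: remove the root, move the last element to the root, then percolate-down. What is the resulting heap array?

[27, 21, 25, -32, -23, 12, -42, -50]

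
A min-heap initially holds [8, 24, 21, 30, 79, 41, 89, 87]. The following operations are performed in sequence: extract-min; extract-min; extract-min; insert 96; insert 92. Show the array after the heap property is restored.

[30, 79, 41, 89, 87, 96, 92]

extract-min → returns 8:
  remove root 8; move last element 87 to root → [87, 24, 21, 30, 79, 41, 89]
  87 vs smaller child 21 at index 2, swap → [21, 24, 87, 30, 79, 41, 89]
  87 vs smaller child 41 at index 5, swap → [21, 24, 41, 30, 79, 87, 89]
extract-min → returns 21:
  remove root 21; move last element 89 to root → [89, 24, 41, 30, 79, 87]
  89 vs smaller child 24 at index 1, swap → [24, 89, 41, 30, 79, 87]
  89 vs smaller child 30 at index 3, swap → [24, 30, 41, 89, 79, 87]
extract-min → returns 24:
  remove root 24; move last element 87 to root → [87, 30, 41, 89, 79]
  87 vs smaller child 30 at index 1, swap → [30, 87, 41, 89, 79]
  87 vs smaller child 79 at index 4, swap → [30, 79, 41, 89, 87]
insert 96:
  append 96 at index 5 → [30, 79, 41, 89, 87, 96] (no swap needed)
insert 92:
  append 92 at index 6 → [30, 79, 41, 89, 87, 96, 92] (no swap needed)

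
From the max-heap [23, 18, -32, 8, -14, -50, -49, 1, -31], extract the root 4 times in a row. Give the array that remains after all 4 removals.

[-14, -31, -32, -50, -49]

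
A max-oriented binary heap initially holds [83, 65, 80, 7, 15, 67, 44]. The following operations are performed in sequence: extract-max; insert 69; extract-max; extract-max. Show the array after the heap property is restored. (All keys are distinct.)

[67, 65, 44, 7, 15]

extract-max → returns 83:
  remove root 83; move last element 44 to root → [44, 65, 80, 7, 15, 67]
  44 vs larger child 80 at index 2, swap → [80, 65, 44, 7, 15, 67]
  44 vs only child 67 at index 5, swap → [80, 65, 67, 7, 15, 44]
insert 69:
  append 69 at index 6 → [80, 65, 67, 7, 15, 44, 69]
  69 > parent 67 at index 2, swap → [80, 65, 69, 7, 15, 44, 67]
extract-max → returns 80:
  remove root 80; move last element 67 to root → [67, 65, 69, 7, 15, 44]
  67 vs larger child 69 at index 2, swap → [69, 65, 67, 7, 15, 44]
extract-max → returns 69:
  remove root 69; move last element 44 to root → [44, 65, 67, 7, 15]
  44 vs larger child 67 at index 2, swap → [67, 65, 44, 7, 15]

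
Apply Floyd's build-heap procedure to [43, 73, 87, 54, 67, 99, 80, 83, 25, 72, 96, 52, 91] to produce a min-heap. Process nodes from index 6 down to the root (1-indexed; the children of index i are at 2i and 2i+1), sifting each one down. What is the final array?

[25, 43, 52, 54, 67, 87, 80, 83, 73, 72, 96, 99, 91]

sift down from index 6:
  99 vs smaller child 52 at index 12, swap → [43, 73, 87, 54, 67, 52, 80, 83, 25, 72, 96, 99, 91]
sift down from index 5: already satisfies heap property
sift down from index 4:
  54 vs smaller child 25 at index 9, swap → [43, 73, 87, 25, 67, 52, 80, 83, 54, 72, 96, 99, 91]
sift down from index 3:
  87 vs smaller child 52 at index 6, swap → [43, 73, 52, 25, 67, 87, 80, 83, 54, 72, 96, 99, 91]
sift down from index 2:
  73 vs smaller child 25 at index 4, swap → [43, 25, 52, 73, 67, 87, 80, 83, 54, 72, 96, 99, 91]
  73 vs smaller child 54 at index 9, swap → [43, 25, 52, 54, 67, 87, 80, 83, 73, 72, 96, 99, 91]
sift down from index 1:
  43 vs smaller child 25 at index 2, swap → [25, 43, 52, 54, 67, 87, 80, 83, 73, 72, 96, 99, 91]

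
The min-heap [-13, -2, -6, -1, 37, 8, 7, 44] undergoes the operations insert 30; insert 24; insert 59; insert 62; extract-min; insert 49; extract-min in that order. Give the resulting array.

[-2, -1, 7, 30, 24, 8, 62, 44, 49, 37, 59]

insert 30:
  append 30 at index 8 → [-13, -2, -6, -1, 37, 8, 7, 44, 30] (no swap needed)
insert 24:
  append 24 at index 9 → [-13, -2, -6, -1, 37, 8, 7, 44, 30, 24]
  24 < parent 37 at index 4, swap → [-13, -2, -6, -1, 24, 8, 7, 44, 30, 37]
insert 59:
  append 59 at index 10 → [-13, -2, -6, -1, 24, 8, 7, 44, 30, 37, 59] (no swap needed)
insert 62:
  append 62 at index 11 → [-13, -2, -6, -1, 24, 8, 7, 44, 30, 37, 59, 62] (no swap needed)
extract-min → returns -13:
  remove root -13; move last element 62 to root → [62, -2, -6, -1, 24, 8, 7, 44, 30, 37, 59]
  62 vs smaller child -6 at index 2, swap → [-6, -2, 62, -1, 24, 8, 7, 44, 30, 37, 59]
  62 vs smaller child 7 at index 6, swap → [-6, -2, 7, -1, 24, 8, 62, 44, 30, 37, 59]
insert 49:
  append 49 at index 11 → [-6, -2, 7, -1, 24, 8, 62, 44, 30, 37, 59, 49] (no swap needed)
extract-min → returns -6:
  remove root -6; move last element 49 to root → [49, -2, 7, -1, 24, 8, 62, 44, 30, 37, 59]
  49 vs smaller child -2 at index 1, swap → [-2, 49, 7, -1, 24, 8, 62, 44, 30, 37, 59]
  49 vs smaller child -1 at index 3, swap → [-2, -1, 7, 49, 24, 8, 62, 44, 30, 37, 59]
  49 vs smaller child 30 at index 8, swap → [-2, -1, 7, 30, 24, 8, 62, 44, 49, 37, 59]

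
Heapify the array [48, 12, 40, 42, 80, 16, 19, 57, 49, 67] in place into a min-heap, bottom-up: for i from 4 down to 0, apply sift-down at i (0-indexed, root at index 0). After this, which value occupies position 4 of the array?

67

sift down from index 4:
  80 vs only child 67 at index 9, swap → [48, 12, 40, 42, 67, 16, 19, 57, 49, 80]
sift down from index 3: already satisfies heap property
sift down from index 2:
  40 vs smaller child 16 at index 5, swap → [48, 12, 16, 42, 67, 40, 19, 57, 49, 80]
sift down from index 1: already satisfies heap property
sift down from index 0:
  48 vs smaller child 12 at index 1, swap → [12, 48, 16, 42, 67, 40, 19, 57, 49, 80]
  48 vs smaller child 42 at index 3, swap → [12, 42, 16, 48, 67, 40, 19, 57, 49, 80]
resulting array: [12, 42, 16, 48, 67, 40, 19, 57, 49, 80]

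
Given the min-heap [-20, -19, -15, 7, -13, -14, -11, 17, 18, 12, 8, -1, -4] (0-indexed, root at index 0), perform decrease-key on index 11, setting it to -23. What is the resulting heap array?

[-23, -19, -20, 7, -13, -15, -11, 17, 18, 12, 8, -14, -4]

set index 11 from -1 to -23 → [-20, -19, -15, 7, -13, -14, -11, 17, 18, 12, 8, -23, -4]
-23 < parent -14 at index 5, swap → [-20, -19, -15, 7, -13, -23, -11, 17, 18, 12, 8, -14, -4]
-23 < parent -15 at index 2, swap → [-20, -19, -23, 7, -13, -15, -11, 17, 18, 12, 8, -14, -4]
-23 < parent -20 at index 0, swap → [-23, -19, -20, 7, -13, -15, -11, 17, 18, 12, 8, -14, -4]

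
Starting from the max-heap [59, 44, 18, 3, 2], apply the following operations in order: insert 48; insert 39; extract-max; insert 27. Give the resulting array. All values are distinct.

[48, 44, 39, 3, 2, 18, 27]

insert 48:
  append 48 at index 5 → [59, 44, 18, 3, 2, 48]
  48 > parent 18 at index 2, swap → [59, 44, 48, 3, 2, 18]
insert 39:
  append 39 at index 6 → [59, 44, 48, 3, 2, 18, 39] (no swap needed)
extract-max → returns 59:
  remove root 59; move last element 39 to root → [39, 44, 48, 3, 2, 18]
  39 vs larger child 48 at index 2, swap → [48, 44, 39, 3, 2, 18]
insert 27:
  append 27 at index 6 → [48, 44, 39, 3, 2, 18, 27] (no swap needed)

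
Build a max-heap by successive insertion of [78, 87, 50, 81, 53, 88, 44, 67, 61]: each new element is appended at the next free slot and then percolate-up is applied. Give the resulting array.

Insert 78:
  append 78 at index 0 → [78] (no swap needed)
Insert 87:
  append 87 at index 1 → [78, 87]
  87 > parent 78 at index 0, swap → [87, 78]
Insert 50:
  append 50 at index 2 → [87, 78, 50] (no swap needed)
Insert 81:
  append 81 at index 3 → [87, 78, 50, 81]
  81 > parent 78 at index 1, swap → [87, 81, 50, 78]
Insert 53:
  append 53 at index 4 → [87, 81, 50, 78, 53] (no swap needed)
Insert 88:
  append 88 at index 5 → [87, 81, 50, 78, 53, 88]
  88 > parent 50 at index 2, swap → [87, 81, 88, 78, 53, 50]
  88 > parent 87 at index 0, swap → [88, 81, 87, 78, 53, 50]
Insert 44:
  append 44 at index 6 → [88, 81, 87, 78, 53, 50, 44] (no swap needed)
Insert 67:
  append 67 at index 7 → [88, 81, 87, 78, 53, 50, 44, 67] (no swap needed)
Insert 61:
  append 61 at index 8 → [88, 81, 87, 78, 53, 50, 44, 67, 61] (no swap needed)

[88, 81, 87, 78, 53, 50, 44, 67, 61]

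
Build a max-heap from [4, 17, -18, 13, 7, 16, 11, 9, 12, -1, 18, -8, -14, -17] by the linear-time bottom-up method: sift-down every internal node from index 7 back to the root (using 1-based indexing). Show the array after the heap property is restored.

sift down from index 7: already satisfies heap property
sift down from index 6: already satisfies heap property
sift down from index 5:
  7 vs larger child 18 at index 11, swap → [4, 17, -18, 13, 18, 16, 11, 9, 12, -1, 7, -8, -14, -17]
sift down from index 4: already satisfies heap property
sift down from index 3:
  -18 vs larger child 16 at index 6, swap → [4, 17, 16, 13, 18, -18, 11, 9, 12, -1, 7, -8, -14, -17]
  -18 vs larger child -8 at index 12, swap → [4, 17, 16, 13, 18, -8, 11, 9, 12, -1, 7, -18, -14, -17]
sift down from index 2:
  17 vs larger child 18 at index 5, swap → [4, 18, 16, 13, 17, -8, 11, 9, 12, -1, 7, -18, -14, -17]
sift down from index 1:
  4 vs larger child 18 at index 2, swap → [18, 4, 16, 13, 17, -8, 11, 9, 12, -1, 7, -18, -14, -17]
  4 vs larger child 17 at index 5, swap → [18, 17, 16, 13, 4, -8, 11, 9, 12, -1, 7, -18, -14, -17]
  4 vs larger child 7 at index 11, swap → [18, 17, 16, 13, 7, -8, 11, 9, 12, -1, 4, -18, -14, -17]

[18, 17, 16, 13, 7, -8, 11, 9, 12, -1, 4, -18, -14, -17]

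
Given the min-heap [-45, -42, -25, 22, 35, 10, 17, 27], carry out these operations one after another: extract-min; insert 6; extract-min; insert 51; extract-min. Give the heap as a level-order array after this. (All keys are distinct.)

[6, 22, 10, 51, 35, 27, 17]

extract-min → returns -45:
  remove root -45; move last element 27 to root → [27, -42, -25, 22, 35, 10, 17]
  27 vs smaller child -42 at index 1, swap → [-42, 27, -25, 22, 35, 10, 17]
  27 vs smaller child 22 at index 3, swap → [-42, 22, -25, 27, 35, 10, 17]
insert 6:
  append 6 at index 7 → [-42, 22, -25, 27, 35, 10, 17, 6]
  6 < parent 27 at index 3, swap → [-42, 22, -25, 6, 35, 10, 17, 27]
  6 < parent 22 at index 1, swap → [-42, 6, -25, 22, 35, 10, 17, 27]
extract-min → returns -42:
  remove root -42; move last element 27 to root → [27, 6, -25, 22, 35, 10, 17]
  27 vs smaller child -25 at index 2, swap → [-25, 6, 27, 22, 35, 10, 17]
  27 vs smaller child 10 at index 5, swap → [-25, 6, 10, 22, 35, 27, 17]
insert 51:
  append 51 at index 7 → [-25, 6, 10, 22, 35, 27, 17, 51] (no swap needed)
extract-min → returns -25:
  remove root -25; move last element 51 to root → [51, 6, 10, 22, 35, 27, 17]
  51 vs smaller child 6 at index 1, swap → [6, 51, 10, 22, 35, 27, 17]
  51 vs smaller child 22 at index 3, swap → [6, 22, 10, 51, 35, 27, 17]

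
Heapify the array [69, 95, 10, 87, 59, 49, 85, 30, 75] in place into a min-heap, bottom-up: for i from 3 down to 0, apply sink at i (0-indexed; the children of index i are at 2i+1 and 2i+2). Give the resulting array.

[10, 30, 49, 75, 59, 69, 85, 87, 95]

sift down from index 3:
  87 vs smaller child 30 at index 7, swap → [69, 95, 10, 30, 59, 49, 85, 87, 75]
sift down from index 2: already satisfies heap property
sift down from index 1:
  95 vs smaller child 30 at index 3, swap → [69, 30, 10, 95, 59, 49, 85, 87, 75]
  95 vs smaller child 75 at index 8, swap → [69, 30, 10, 75, 59, 49, 85, 87, 95]
sift down from index 0:
  69 vs smaller child 10 at index 2, swap → [10, 30, 69, 75, 59, 49, 85, 87, 95]
  69 vs smaller child 49 at index 5, swap → [10, 30, 49, 75, 59, 69, 85, 87, 95]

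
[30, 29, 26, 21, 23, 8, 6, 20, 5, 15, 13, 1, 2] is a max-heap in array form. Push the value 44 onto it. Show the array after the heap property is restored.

[44, 29, 30, 21, 23, 8, 26, 20, 5, 15, 13, 1, 2, 6]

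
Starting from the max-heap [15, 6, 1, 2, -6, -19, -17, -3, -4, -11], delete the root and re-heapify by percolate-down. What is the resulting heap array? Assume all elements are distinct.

remove root 15; move last element -11 to root → [-11, 6, 1, 2, -6, -19, -17, -3, -4]
-11 vs larger child 6 at index 1, swap → [6, -11, 1, 2, -6, -19, -17, -3, -4]
-11 vs larger child 2 at index 3, swap → [6, 2, 1, -11, -6, -19, -17, -3, -4]
-11 vs larger child -3 at index 7, swap → [6, 2, 1, -3, -6, -19, -17, -11, -4]

[6, 2, 1, -3, -6, -19, -17, -11, -4]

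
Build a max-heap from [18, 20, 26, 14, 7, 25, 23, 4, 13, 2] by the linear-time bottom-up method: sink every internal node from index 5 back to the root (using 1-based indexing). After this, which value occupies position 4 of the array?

14

sift down from index 5: already satisfies heap property
sift down from index 4: already satisfies heap property
sift down from index 3: already satisfies heap property
sift down from index 2: already satisfies heap property
sift down from index 1:
  18 vs larger child 26 at index 3, swap → [26, 20, 18, 14, 7, 25, 23, 4, 13, 2]
  18 vs larger child 25 at index 6, swap → [26, 20, 25, 14, 7, 18, 23, 4, 13, 2]
resulting array: [26, 20, 25, 14, 7, 18, 23, 4, 13, 2]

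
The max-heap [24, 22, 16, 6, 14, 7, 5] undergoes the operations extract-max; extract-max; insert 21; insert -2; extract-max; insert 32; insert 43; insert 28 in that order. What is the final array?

extract-max → returns 24:
  remove root 24; move last element 5 to root → [5, 22, 16, 6, 14, 7]
  5 vs larger child 22 at index 1, swap → [22, 5, 16, 6, 14, 7]
  5 vs larger child 14 at index 4, swap → [22, 14, 16, 6, 5, 7]
extract-max → returns 22:
  remove root 22; move last element 7 to root → [7, 14, 16, 6, 5]
  7 vs larger child 16 at index 2, swap → [16, 14, 7, 6, 5]
insert 21:
  append 21 at index 5 → [16, 14, 7, 6, 5, 21]
  21 > parent 7 at index 2, swap → [16, 14, 21, 6, 5, 7]
  21 > parent 16 at index 0, swap → [21, 14, 16, 6, 5, 7]
insert -2:
  append -2 at index 6 → [21, 14, 16, 6, 5, 7, -2] (no swap needed)
extract-max → returns 21:
  remove root 21; move last element -2 to root → [-2, 14, 16, 6, 5, 7]
  -2 vs larger child 16 at index 2, swap → [16, 14, -2, 6, 5, 7]
  -2 vs only child 7 at index 5, swap → [16, 14, 7, 6, 5, -2]
insert 32:
  append 32 at index 6 → [16, 14, 7, 6, 5, -2, 32]
  32 > parent 7 at index 2, swap → [16, 14, 32, 6, 5, -2, 7]
  32 > parent 16 at index 0, swap → [32, 14, 16, 6, 5, -2, 7]
insert 43:
  append 43 at index 7 → [32, 14, 16, 6, 5, -2, 7, 43]
  43 > parent 6 at index 3, swap → [32, 14, 16, 43, 5, -2, 7, 6]
  43 > parent 14 at index 1, swap → [32, 43, 16, 14, 5, -2, 7, 6]
  43 > parent 32 at index 0, swap → [43, 32, 16, 14, 5, -2, 7, 6]
insert 28:
  append 28 at index 8 → [43, 32, 16, 14, 5, -2, 7, 6, 28]
  28 > parent 14 at index 3, swap → [43, 32, 16, 28, 5, -2, 7, 6, 14]

[43, 32, 16, 28, 5, -2, 7, 6, 14]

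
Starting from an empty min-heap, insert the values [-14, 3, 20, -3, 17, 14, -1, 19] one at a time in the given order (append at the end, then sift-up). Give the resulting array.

[-14, -3, -1, 3, 17, 20, 14, 19]

Insert -14:
  append -14 at index 0 → [-14] (no swap needed)
Insert 3:
  append 3 at index 1 → [-14, 3] (no swap needed)
Insert 20:
  append 20 at index 2 → [-14, 3, 20] (no swap needed)
Insert -3:
  append -3 at index 3 → [-14, 3, 20, -3]
  -3 < parent 3 at index 1, swap → [-14, -3, 20, 3]
Insert 17:
  append 17 at index 4 → [-14, -3, 20, 3, 17] (no swap needed)
Insert 14:
  append 14 at index 5 → [-14, -3, 20, 3, 17, 14]
  14 < parent 20 at index 2, swap → [-14, -3, 14, 3, 17, 20]
Insert -1:
  append -1 at index 6 → [-14, -3, 14, 3, 17, 20, -1]
  -1 < parent 14 at index 2, swap → [-14, -3, -1, 3, 17, 20, 14]
Insert 19:
  append 19 at index 7 → [-14, -3, -1, 3, 17, 20, 14, 19] (no swap needed)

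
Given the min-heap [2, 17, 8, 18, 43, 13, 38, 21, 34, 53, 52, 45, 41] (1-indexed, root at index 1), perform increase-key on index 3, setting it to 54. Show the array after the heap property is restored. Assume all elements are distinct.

[2, 17, 13, 18, 43, 41, 38, 21, 34, 53, 52, 45, 54]

set index 3 from 8 to 54 → [2, 17, 54, 18, 43, 13, 38, 21, 34, 53, 52, 45, 41]
54 vs smaller child 13 at index 6, swap → [2, 17, 13, 18, 43, 54, 38, 21, 34, 53, 52, 45, 41]
54 vs smaller child 41 at index 13, swap → [2, 17, 13, 18, 43, 41, 38, 21, 34, 53, 52, 45, 54]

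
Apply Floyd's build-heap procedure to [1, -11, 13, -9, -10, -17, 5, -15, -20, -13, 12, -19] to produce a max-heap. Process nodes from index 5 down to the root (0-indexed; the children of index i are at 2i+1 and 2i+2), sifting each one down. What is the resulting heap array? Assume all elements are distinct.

[13, 12, 5, -9, -10, -17, 1, -15, -20, -13, -11, -19]

sift down from index 5: already satisfies heap property
sift down from index 4:
  -10 vs larger child 12 at index 10, swap → [1, -11, 13, -9, 12, -17, 5, -15, -20, -13, -10, -19]
sift down from index 3: already satisfies heap property
sift down from index 2: already satisfies heap property
sift down from index 1:
  -11 vs larger child 12 at index 4, swap → [1, 12, 13, -9, -11, -17, 5, -15, -20, -13, -10, -19]
  -11 vs larger child -10 at index 10, swap → [1, 12, 13, -9, -10, -17, 5, -15, -20, -13, -11, -19]
sift down from index 0:
  1 vs larger child 13 at index 2, swap → [13, 12, 1, -9, -10, -17, 5, -15, -20, -13, -11, -19]
  1 vs larger child 5 at index 6, swap → [13, 12, 5, -9, -10, -17, 1, -15, -20, -13, -11, -19]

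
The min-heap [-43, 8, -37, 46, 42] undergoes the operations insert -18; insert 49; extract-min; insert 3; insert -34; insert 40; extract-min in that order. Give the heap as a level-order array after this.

[-34, 8, -18, 40, 42, 49, 3, 46]

insert -18:
  append -18 at index 5 → [-43, 8, -37, 46, 42, -18] (no swap needed)
insert 49:
  append 49 at index 6 → [-43, 8, -37, 46, 42, -18, 49] (no swap needed)
extract-min → returns -43:
  remove root -43; move last element 49 to root → [49, 8, -37, 46, 42, -18]
  49 vs smaller child -37 at index 2, swap → [-37, 8, 49, 46, 42, -18]
  49 vs only child -18 at index 5, swap → [-37, 8, -18, 46, 42, 49]
insert 3:
  append 3 at index 6 → [-37, 8, -18, 46, 42, 49, 3] (no swap needed)
insert -34:
  append -34 at index 7 → [-37, 8, -18, 46, 42, 49, 3, -34]
  -34 < parent 46 at index 3, swap → [-37, 8, -18, -34, 42, 49, 3, 46]
  -34 < parent 8 at index 1, swap → [-37, -34, -18, 8, 42, 49, 3, 46]
insert 40:
  append 40 at index 8 → [-37, -34, -18, 8, 42, 49, 3, 46, 40] (no swap needed)
extract-min → returns -37:
  remove root -37; move last element 40 to root → [40, -34, -18, 8, 42, 49, 3, 46]
  40 vs smaller child -34 at index 1, swap → [-34, 40, -18, 8, 42, 49, 3, 46]
  40 vs smaller child 8 at index 3, swap → [-34, 8, -18, 40, 42, 49, 3, 46]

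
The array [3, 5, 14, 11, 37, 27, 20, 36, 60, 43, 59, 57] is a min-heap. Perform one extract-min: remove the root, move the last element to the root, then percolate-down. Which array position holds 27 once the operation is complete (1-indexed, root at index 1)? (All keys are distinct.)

6

remove root 3; move last element 57 to root → [57, 5, 14, 11, 37, 27, 20, 36, 60, 43, 59]
57 vs smaller child 5 at index 2, swap → [5, 57, 14, 11, 37, 27, 20, 36, 60, 43, 59]
57 vs smaller child 11 at index 4, swap → [5, 11, 14, 57, 37, 27, 20, 36, 60, 43, 59]
57 vs smaller child 36 at index 8, swap → [5, 11, 14, 36, 37, 27, 20, 57, 60, 43, 59]
resulting array: [5, 11, 14, 36, 37, 27, 20, 57, 60, 43, 59]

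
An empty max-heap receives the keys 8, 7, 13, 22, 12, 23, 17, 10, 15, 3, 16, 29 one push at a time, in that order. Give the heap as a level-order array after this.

Insert 8:
  append 8 at index 0 → [8] (no swap needed)
Insert 7:
  append 7 at index 1 → [8, 7] (no swap needed)
Insert 13:
  append 13 at index 2 → [8, 7, 13]
  13 > parent 8 at index 0, swap → [13, 7, 8]
Insert 22:
  append 22 at index 3 → [13, 7, 8, 22]
  22 > parent 7 at index 1, swap → [13, 22, 8, 7]
  22 > parent 13 at index 0, swap → [22, 13, 8, 7]
Insert 12:
  append 12 at index 4 → [22, 13, 8, 7, 12] (no swap needed)
Insert 23:
  append 23 at index 5 → [22, 13, 8, 7, 12, 23]
  23 > parent 8 at index 2, swap → [22, 13, 23, 7, 12, 8]
  23 > parent 22 at index 0, swap → [23, 13, 22, 7, 12, 8]
Insert 17:
  append 17 at index 6 → [23, 13, 22, 7, 12, 8, 17] (no swap needed)
Insert 10:
  append 10 at index 7 → [23, 13, 22, 7, 12, 8, 17, 10]
  10 > parent 7 at index 3, swap → [23, 13, 22, 10, 12, 8, 17, 7]
Insert 15:
  append 15 at index 8 → [23, 13, 22, 10, 12, 8, 17, 7, 15]
  15 > parent 10 at index 3, swap → [23, 13, 22, 15, 12, 8, 17, 7, 10]
  15 > parent 13 at index 1, swap → [23, 15, 22, 13, 12, 8, 17, 7, 10]
Insert 3:
  append 3 at index 9 → [23, 15, 22, 13, 12, 8, 17, 7, 10, 3] (no swap needed)
Insert 16:
  append 16 at index 10 → [23, 15, 22, 13, 12, 8, 17, 7, 10, 3, 16]
  16 > parent 12 at index 4, swap → [23, 15, 22, 13, 16, 8, 17, 7, 10, 3, 12]
  16 > parent 15 at index 1, swap → [23, 16, 22, 13, 15, 8, 17, 7, 10, 3, 12]
Insert 29:
  append 29 at index 11 → [23, 16, 22, 13, 15, 8, 17, 7, 10, 3, 12, 29]
  29 > parent 8 at index 5, swap → [23, 16, 22, 13, 15, 29, 17, 7, 10, 3, 12, 8]
  29 > parent 22 at index 2, swap → [23, 16, 29, 13, 15, 22, 17, 7, 10, 3, 12, 8]
  29 > parent 23 at index 0, swap → [29, 16, 23, 13, 15, 22, 17, 7, 10, 3, 12, 8]

[29, 16, 23, 13, 15, 22, 17, 7, 10, 3, 12, 8]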